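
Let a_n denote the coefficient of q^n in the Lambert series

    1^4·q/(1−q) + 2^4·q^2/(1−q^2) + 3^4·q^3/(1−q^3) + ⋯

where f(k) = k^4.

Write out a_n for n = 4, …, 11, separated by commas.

273, 626, 1394, 2402, 4369, 6643, 10642, 14642

[q^4] f(4)=256,f(2)=16,f(1)=1 ⇒ 273
[q^5] f(5)=625,f(1)=1 ⇒ 626
q^6  k|6↦f(k): 1:1 2:16 3:81 6:1296  a_6=1394
n=7: 1·7 7·1  f→[1+2401]=2402
q^8  k|8↦f(k): 8:4096 4:256 2:16 1:1  a_8=4369
n=9: 1·9 3·3 9·1  f→[1+81+6561]=6643
d|10:{10,5,2,1}  Σf=10000+625+16+1=10642
n=11: 1·11 11·1  f→[1+14641]=14642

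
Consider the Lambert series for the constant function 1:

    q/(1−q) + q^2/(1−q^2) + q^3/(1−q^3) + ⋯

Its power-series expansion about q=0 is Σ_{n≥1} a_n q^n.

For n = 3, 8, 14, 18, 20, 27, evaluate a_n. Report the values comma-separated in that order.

2, 4, 4, 6, 6, 4

q^3  k|3↦f(k): 3:1 1:1  a_3=2
q^8  k|8↦f(k): 8:1 4:1 2:1 1:1  a_8=4
d|14:{14,7,2,1}  Σf=1+1+1+1=4
q^18  k|18↦f(k): 18:1 9:1 6:1 3:1 2:1 1:1  a_18=6
q^20  k|20↦f(k): 20:1 10:1 5:1 4:1 2:1 1:1  a_20=6
q^27  k|27↦f(k): 27:1 9:1 3:1 1:1  a_27=4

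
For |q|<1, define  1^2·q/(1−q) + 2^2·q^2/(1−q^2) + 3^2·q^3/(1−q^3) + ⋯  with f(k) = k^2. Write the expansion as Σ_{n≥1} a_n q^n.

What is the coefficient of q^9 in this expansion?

a_9 = 91

n=9: 9·1 3·3 1·9  f→[81+9+1]=91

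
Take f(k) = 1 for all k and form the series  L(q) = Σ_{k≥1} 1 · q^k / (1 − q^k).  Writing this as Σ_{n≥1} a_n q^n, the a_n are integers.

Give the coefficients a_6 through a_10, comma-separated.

4, 2, 4, 3, 4

d|6:{6,3,2,1}  Σf=1+1+1+1=4
d|7:{7,1}  Σf=1+1=2
q^8  k|8↦f(k): 1:1 2:1 4:1 8:1  a_8=4
q^9  k|9↦f(k): 9:1 3:1 1:1  a_9=3
q^10  k|10↦f(k): 1:1 2:1 5:1 10:1  a_10=4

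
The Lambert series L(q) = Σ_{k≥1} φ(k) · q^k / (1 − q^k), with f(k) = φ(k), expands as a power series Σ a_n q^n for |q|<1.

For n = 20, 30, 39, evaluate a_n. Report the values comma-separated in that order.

[q^20] φ(20)=8,φ(10)=4,φ(5)=4,φ(4)=2,φ(2)=1,φ(1)=1 ⇒ 20
q^30  k|30↦φ(k): 30:8 15:8 10:4 6:2 5:4 3:2 2:1 1:1  a_30=30
q^39  k|39↦φ(k): 1:1 3:2 13:12 39:24  a_39=39

20, 30, 39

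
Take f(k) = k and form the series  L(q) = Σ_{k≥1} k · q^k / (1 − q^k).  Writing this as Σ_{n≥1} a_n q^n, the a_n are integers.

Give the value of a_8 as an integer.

n=8: 8·1 4·2 2·4 1·8  f→[8+4+2+1]=15

a_8 = 15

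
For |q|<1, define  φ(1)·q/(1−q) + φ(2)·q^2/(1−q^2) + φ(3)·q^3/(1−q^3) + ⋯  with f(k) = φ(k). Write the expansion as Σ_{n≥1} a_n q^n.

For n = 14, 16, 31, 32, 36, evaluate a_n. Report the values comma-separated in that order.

n=14: 1·14 2·7 7·2 14·1  φ→[1+1+6+6]=14
d|16:{1,2,4,8,16}  Σφ=1+1+2+4+8=16
n=31: 31·1 1·31  φ→[30+1]=31
q^32  k|32↦φ(k): 1:1 2:1 4:2 8:4 16:8 32:16  a_32=32
n=36: 1·36 2·18 3·12 4·9 6·6 9·4 12·3 18·2 36·1  φ→[1+1+2+2+2+6+4+6+12]=36

14, 16, 31, 32, 36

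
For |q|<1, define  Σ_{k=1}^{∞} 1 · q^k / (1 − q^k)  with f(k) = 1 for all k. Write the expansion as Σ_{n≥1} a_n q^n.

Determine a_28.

q^28  k|28↦f(k): 28:1 14:1 7:1 4:1 2:1 1:1  a_28=6

a_28 = 6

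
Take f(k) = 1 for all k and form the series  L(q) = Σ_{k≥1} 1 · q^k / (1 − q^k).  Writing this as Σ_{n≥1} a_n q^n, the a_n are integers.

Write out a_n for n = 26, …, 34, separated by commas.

4, 4, 6, 2, 8, 2, 6, 4, 4

q^26  k|26↦f(k): 1:1 2:1 13:1 26:1  a_26=4
q^27  k|27↦f(k): 27:1 9:1 3:1 1:1  a_27=4
q^28  k|28↦f(k): 28:1 14:1 7:1 4:1 2:1 1:1  a_28=6
d|29:{1,29}  Σf=1+1=2
[q^30] f(30)=1,f(15)=1,f(10)=1,f(6)=1,f(5)=1,f(3)=1,f(2)=1,f(1)=1 ⇒ 8
[q^31] f(31)=1,f(1)=1 ⇒ 2
[q^32] f(32)=1,f(16)=1,f(8)=1,f(4)=1,f(2)=1,f(1)=1 ⇒ 6
[q^33] f(33)=1,f(11)=1,f(3)=1,f(1)=1 ⇒ 4
n=34: 34·1 17·2 2·17 1·34  f→[1+1+1+1]=4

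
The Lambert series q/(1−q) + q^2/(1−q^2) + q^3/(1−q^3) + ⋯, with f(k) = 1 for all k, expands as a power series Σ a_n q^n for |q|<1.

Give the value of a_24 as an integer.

[q^24] f(1)=1,f(2)=1,f(3)=1,f(4)=1,f(6)=1,f(8)=1,f(12)=1,f(24)=1 ⇒ 8

a_24 = 8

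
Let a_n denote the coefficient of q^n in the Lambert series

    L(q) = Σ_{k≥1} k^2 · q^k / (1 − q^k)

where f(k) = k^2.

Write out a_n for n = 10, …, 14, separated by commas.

130, 122, 210, 170, 250

n=10: 1·10 2·5 5·2 10·1  f→[1+4+25+100]=130
n=11: 11·1 1·11  f→[121+1]=122
d|12:{12,6,4,3,2,1}  Σf=144+36+16+9+4+1=210
q^13  k|13↦f(k): 13:169 1:1  a_13=170
[q^14] f(14)=196,f(7)=49,f(2)=4,f(1)=1 ⇒ 250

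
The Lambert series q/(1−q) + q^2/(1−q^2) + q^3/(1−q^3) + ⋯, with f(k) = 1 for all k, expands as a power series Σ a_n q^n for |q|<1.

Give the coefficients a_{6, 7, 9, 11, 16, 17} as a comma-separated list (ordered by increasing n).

n=6: 6·1 3·2 2·3 1·6  f→[1+1+1+1]=4
q^7  k|7↦f(k): 7:1 1:1  a_7=2
n=9: 9·1 3·3 1·9  f→[1+1+1]=3
[q^11] f(11)=1,f(1)=1 ⇒ 2
[q^16] f(16)=1,f(8)=1,f(4)=1,f(2)=1,f(1)=1 ⇒ 5
[q^17] f(17)=1,f(1)=1 ⇒ 2

4, 2, 3, 2, 5, 2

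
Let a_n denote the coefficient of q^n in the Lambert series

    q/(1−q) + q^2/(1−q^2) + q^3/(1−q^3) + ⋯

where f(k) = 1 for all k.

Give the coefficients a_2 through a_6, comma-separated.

[q^2] f(1)=1,f(2)=1 ⇒ 2
n=3: 1·3 3·1  f→[1+1]=2
q^4  k|4↦f(k): 1:1 2:1 4:1  a_4=3
d|5:{5,1}  Σf=1+1=2
d|6:{6,3,2,1}  Σf=1+1+1+1=4

2, 2, 3, 2, 4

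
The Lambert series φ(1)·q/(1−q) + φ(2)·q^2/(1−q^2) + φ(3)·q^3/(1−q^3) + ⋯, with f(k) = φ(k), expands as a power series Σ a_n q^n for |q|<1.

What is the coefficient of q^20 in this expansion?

d|20:{20,10,5,4,2,1}  Σφ=8+4+4+2+1+1=20

a_20 = 20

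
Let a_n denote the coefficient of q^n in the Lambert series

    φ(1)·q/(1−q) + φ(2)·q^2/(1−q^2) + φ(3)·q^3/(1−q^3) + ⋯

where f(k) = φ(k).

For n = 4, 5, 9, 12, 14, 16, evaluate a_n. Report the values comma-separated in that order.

[q^4] φ(4)=2,φ(2)=1,φ(1)=1 ⇒ 4
[q^5] φ(1)=1,φ(5)=4 ⇒ 5
n=9: 1·9 3·3 9·1  φ→[1+2+6]=9
q^12  k|12↦φ(k): 12:4 6:2 4:2 3:2 2:1 1:1  a_12=12
q^14  k|14↦φ(k): 14:6 7:6 2:1 1:1  a_14=14
d|16:{1,2,4,8,16}  Σφ=1+1+2+4+8=16

4, 5, 9, 12, 14, 16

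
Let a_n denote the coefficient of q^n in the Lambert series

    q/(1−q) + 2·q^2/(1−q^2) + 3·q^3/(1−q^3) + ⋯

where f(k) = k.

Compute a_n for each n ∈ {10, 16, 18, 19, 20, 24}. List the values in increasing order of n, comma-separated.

n=10: 1·10 2·5 5·2 10·1  f→[1+2+5+10]=18
q^16  k|16↦f(k): 1:1 2:2 4:4 8:8 16:16  a_16=31
d|18:{1,2,3,6,9,18}  Σf=1+2+3+6+9+18=39
n=19: 19·1 1·19  f→[19+1]=20
q^20  k|20↦f(k): 1:1 2:2 4:4 5:5 10:10 20:20  a_20=42
[q^24] f(24)=24,f(12)=12,f(8)=8,f(6)=6,f(4)=4,f(3)=3,f(2)=2,f(1)=1 ⇒ 60

18, 31, 39, 20, 42, 60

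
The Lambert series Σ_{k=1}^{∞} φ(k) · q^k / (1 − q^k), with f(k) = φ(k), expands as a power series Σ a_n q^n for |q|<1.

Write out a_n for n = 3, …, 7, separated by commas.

d|3:{1,3}  Σφ=1+2=3
[q^4] φ(4)=2,φ(2)=1,φ(1)=1 ⇒ 4
[q^5] φ(5)=4,φ(1)=1 ⇒ 5
[q^6] φ(6)=2,φ(3)=2,φ(2)=1,φ(1)=1 ⇒ 6
q^7  k|7↦φ(k): 1:1 7:6  a_7=7

3, 4, 5, 6, 7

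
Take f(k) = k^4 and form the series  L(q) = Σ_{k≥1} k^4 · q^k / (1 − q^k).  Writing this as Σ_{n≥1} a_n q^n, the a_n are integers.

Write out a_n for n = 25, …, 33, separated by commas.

391251, 485554, 538084, 655746, 707282, 872644, 923522, 1118481, 1200644

d|25:{25,5,1}  Σf=390625+625+1=391251
[q^26] f(26)=456976,f(13)=28561,f(2)=16,f(1)=1 ⇒ 485554
q^27  k|27↦f(k): 1:1 3:81 9:6561 27:531441  a_27=538084
[q^28] f(28)=614656,f(14)=38416,f(7)=2401,f(4)=256,f(2)=16,f(1)=1 ⇒ 655746
d|29:{29,1}  Σf=707281+1=707282
n=30: 1·30 2·15 3·10 5·6 6·5 10·3 15·2 30·1  f→[1+16+81+625+1296+10000+50625+810000]=872644
d|31:{1,31}  Σf=1+923521=923522
[q^32] f(32)=1048576,f(16)=65536,f(8)=4096,f(4)=256,f(2)=16,f(1)=1 ⇒ 1118481
d|33:{33,11,3,1}  Σf=1185921+14641+81+1=1200644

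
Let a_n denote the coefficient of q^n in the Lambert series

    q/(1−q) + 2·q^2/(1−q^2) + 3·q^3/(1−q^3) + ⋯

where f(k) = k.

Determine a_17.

a_17 = 18

d|17:{1,17}  Σf=1+17=18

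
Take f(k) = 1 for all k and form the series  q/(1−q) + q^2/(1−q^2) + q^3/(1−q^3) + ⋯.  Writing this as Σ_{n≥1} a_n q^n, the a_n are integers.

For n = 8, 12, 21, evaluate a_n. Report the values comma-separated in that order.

[q^8] f(8)=1,f(4)=1,f(2)=1,f(1)=1 ⇒ 4
n=12: 1·12 2·6 3·4 4·3 6·2 12·1  f→[1+1+1+1+1+1]=6
q^21  k|21↦f(k): 21:1 7:1 3:1 1:1  a_21=4

4, 6, 4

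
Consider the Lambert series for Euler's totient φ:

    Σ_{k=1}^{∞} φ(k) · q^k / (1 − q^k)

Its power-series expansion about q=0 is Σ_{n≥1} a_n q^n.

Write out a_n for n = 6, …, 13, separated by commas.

n=6: 1·6 2·3 3·2 6·1  φ→[1+1+2+2]=6
q^7  k|7↦φ(k): 1:1 7:6  a_7=7
n=8: 8·1 4·2 2·4 1·8  φ→[4+2+1+1]=8
d|9:{9,3,1}  Σφ=6+2+1=9
n=10: 10·1 5·2 2·5 1·10  φ→[4+4+1+1]=10
[q^11] φ(1)=1,φ(11)=10 ⇒ 11
[q^12] φ(1)=1,φ(2)=1,φ(3)=2,φ(4)=2,φ(6)=2,φ(12)=4 ⇒ 12
n=13: 1·13 13·1  φ→[1+12]=13

6, 7, 8, 9, 10, 11, 12, 13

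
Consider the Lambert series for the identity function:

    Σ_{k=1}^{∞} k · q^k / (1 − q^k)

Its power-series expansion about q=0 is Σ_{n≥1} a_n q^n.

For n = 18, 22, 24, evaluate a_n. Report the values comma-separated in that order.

39, 36, 60

n=18: 1·18 2·9 3·6 6·3 9·2 18·1  f→[1+2+3+6+9+18]=39
q^22  k|22↦f(k): 22:22 11:11 2:2 1:1  a_22=36
[q^24] f(24)=24,f(12)=12,f(8)=8,f(6)=6,f(4)=4,f(3)=3,f(2)=2,f(1)=1 ⇒ 60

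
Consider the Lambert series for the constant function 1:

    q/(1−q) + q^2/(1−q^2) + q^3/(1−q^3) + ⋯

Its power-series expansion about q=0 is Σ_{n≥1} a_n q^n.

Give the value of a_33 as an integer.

a_33 = 4

q^33  k|33↦f(k): 1:1 3:1 11:1 33:1  a_33=4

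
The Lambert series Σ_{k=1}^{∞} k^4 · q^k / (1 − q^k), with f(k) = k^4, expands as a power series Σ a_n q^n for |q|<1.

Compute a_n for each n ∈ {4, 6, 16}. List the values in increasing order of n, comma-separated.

273, 1394, 69905

n=4: 1·4 2·2 4·1  f→[1+16+256]=273
n=6: 1·6 2·3 3·2 6·1  f→[1+16+81+1296]=1394
q^16  k|16↦f(k): 1:1 2:16 4:256 8:4096 16:65536  a_16=69905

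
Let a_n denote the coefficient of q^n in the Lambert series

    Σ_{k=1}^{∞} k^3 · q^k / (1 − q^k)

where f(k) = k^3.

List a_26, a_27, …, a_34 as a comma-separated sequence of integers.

q^26  k|26↦f(k): 26:17576 13:2197 2:8 1:1  a_26=19782
[q^27] f(27)=19683,f(9)=729,f(3)=27,f(1)=1 ⇒ 20440
[q^28] f(28)=21952,f(14)=2744,f(7)=343,f(4)=64,f(2)=8,f(1)=1 ⇒ 25112
[q^29] f(1)=1,f(29)=24389 ⇒ 24390
n=30: 1·30 2·15 3·10 5·6 6·5 10·3 15·2 30·1  f→[1+8+27+125+216+1000+3375+27000]=31752
q^31  k|31↦f(k): 31:29791 1:1  a_31=29792
q^32  k|32↦f(k): 1:1 2:8 4:64 8:512 16:4096 32:32768  a_32=37449
n=33: 1·33 3·11 11·3 33·1  f→[1+27+1331+35937]=37296
d|34:{34,17,2,1}  Σf=39304+4913+8+1=44226

19782, 20440, 25112, 24390, 31752, 29792, 37449, 37296, 44226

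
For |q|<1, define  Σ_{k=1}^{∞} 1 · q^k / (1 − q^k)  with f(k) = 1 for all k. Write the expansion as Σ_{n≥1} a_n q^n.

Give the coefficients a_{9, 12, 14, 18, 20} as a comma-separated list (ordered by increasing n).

3, 6, 4, 6, 6

q^9  k|9↦f(k): 9:1 3:1 1:1  a_9=3
n=12: 12·1 6·2 4·3 3·4 2·6 1·12  f→[1+1+1+1+1+1]=6
n=14: 14·1 7·2 2·7 1·14  f→[1+1+1+1]=4
[q^18] f(18)=1,f(9)=1,f(6)=1,f(3)=1,f(2)=1,f(1)=1 ⇒ 6
[q^20] f(20)=1,f(10)=1,f(5)=1,f(4)=1,f(2)=1,f(1)=1 ⇒ 6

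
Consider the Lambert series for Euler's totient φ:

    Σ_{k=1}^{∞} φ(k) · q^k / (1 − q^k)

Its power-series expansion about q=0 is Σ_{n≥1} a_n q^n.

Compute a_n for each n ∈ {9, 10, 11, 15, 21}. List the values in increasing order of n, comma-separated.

q^9  k|9↦φ(k): 1:1 3:2 9:6  a_9=9
d|10:{10,5,2,1}  Σφ=4+4+1+1=10
q^11  k|11↦φ(k): 1:1 11:10  a_11=11
[q^15] φ(15)=8,φ(5)=4,φ(3)=2,φ(1)=1 ⇒ 15
[q^21] φ(1)=1,φ(3)=2,φ(7)=6,φ(21)=12 ⇒ 21

9, 10, 11, 15, 21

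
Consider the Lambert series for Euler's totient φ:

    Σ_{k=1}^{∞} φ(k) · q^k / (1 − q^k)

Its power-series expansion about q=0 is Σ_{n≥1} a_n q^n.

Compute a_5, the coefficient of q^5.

d|5:{1,5}  Σφ=1+4=5

a_5 = 5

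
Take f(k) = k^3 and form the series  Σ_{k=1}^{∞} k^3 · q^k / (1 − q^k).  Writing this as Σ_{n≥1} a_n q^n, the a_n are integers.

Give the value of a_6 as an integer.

a_6 = 252

d|6:{6,3,2,1}  Σf=216+27+8+1=252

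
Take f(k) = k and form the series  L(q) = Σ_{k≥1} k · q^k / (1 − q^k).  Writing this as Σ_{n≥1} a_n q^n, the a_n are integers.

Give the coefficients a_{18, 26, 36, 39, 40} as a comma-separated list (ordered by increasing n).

q^18  k|18↦f(k): 1:1 2:2 3:3 6:6 9:9 18:18  a_18=39
q^26  k|26↦f(k): 1:1 2:2 13:13 26:26  a_26=42
n=36: 36·1 18·2 12·3 9·4 6·6 4·9 3·12 2·18 1·36  f→[36+18+12+9+6+4+3+2+1]=91
d|39:{1,3,13,39}  Σf=1+3+13+39=56
q^40  k|40↦f(k): 1:1 2:2 4:4 5:5 8:8 10:10 20:20 40:40  a_40=90

39, 42, 91, 56, 90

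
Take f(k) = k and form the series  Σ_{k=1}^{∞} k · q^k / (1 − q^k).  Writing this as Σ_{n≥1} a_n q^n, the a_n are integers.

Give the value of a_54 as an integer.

a_54 = 120

d|54:{1,2,3,6,9,18,27,54}  Σf=1+2+3+6+9+18+27+54=120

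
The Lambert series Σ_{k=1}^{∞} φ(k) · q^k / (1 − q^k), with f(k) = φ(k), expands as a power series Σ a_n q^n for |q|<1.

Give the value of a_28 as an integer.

n=28: 28·1 14·2 7·4 4·7 2·14 1·28  φ→[12+6+6+2+1+1]=28

a_28 = 28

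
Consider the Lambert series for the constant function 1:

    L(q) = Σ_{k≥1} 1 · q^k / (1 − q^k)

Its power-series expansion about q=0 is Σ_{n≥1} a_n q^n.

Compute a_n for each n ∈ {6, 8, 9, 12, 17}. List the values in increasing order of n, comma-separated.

[q^6] f(1)=1,f(2)=1,f(3)=1,f(6)=1 ⇒ 4
n=8: 8·1 4·2 2·4 1·8  f→[1+1+1+1]=4
[q^9] f(1)=1,f(3)=1,f(9)=1 ⇒ 3
[q^12] f(1)=1,f(2)=1,f(3)=1,f(4)=1,f(6)=1,f(12)=1 ⇒ 6
d|17:{17,1}  Σf=1+1=2

4, 4, 3, 6, 2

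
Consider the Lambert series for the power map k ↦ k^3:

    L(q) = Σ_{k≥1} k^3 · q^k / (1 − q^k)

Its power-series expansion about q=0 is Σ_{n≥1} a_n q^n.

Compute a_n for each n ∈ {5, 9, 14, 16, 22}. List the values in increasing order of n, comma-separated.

d|5:{5,1}  Σf=125+1=126
q^9  k|9↦f(k): 9:729 3:27 1:1  a_9=757
[q^14] f(14)=2744,f(7)=343,f(2)=8,f(1)=1 ⇒ 3096
[q^16] f(1)=1,f(2)=8,f(4)=64,f(8)=512,f(16)=4096 ⇒ 4681
q^22  k|22↦f(k): 1:1 2:8 11:1331 22:10648  a_22=11988

126, 757, 3096, 4681, 11988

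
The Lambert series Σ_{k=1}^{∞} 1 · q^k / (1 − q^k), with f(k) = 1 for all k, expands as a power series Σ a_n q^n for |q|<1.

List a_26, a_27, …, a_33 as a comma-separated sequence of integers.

n=26: 26·1 13·2 2·13 1·26  f→[1+1+1+1]=4
d|27:{27,9,3,1}  Σf=1+1+1+1=4
q^28  k|28↦f(k): 28:1 14:1 7:1 4:1 2:1 1:1  a_28=6
[q^29] f(29)=1,f(1)=1 ⇒ 2
[q^30] f(1)=1,f(2)=1,f(3)=1,f(5)=1,f(6)=1,f(10)=1,f(15)=1,f(30)=1 ⇒ 8
n=31: 31·1 1·31  f→[1+1]=2
n=32: 1·32 2·16 4·8 8·4 16·2 32·1  f→[1+1+1+1+1+1]=6
d|33:{1,3,11,33}  Σf=1+1+1+1=4

4, 4, 6, 2, 8, 2, 6, 4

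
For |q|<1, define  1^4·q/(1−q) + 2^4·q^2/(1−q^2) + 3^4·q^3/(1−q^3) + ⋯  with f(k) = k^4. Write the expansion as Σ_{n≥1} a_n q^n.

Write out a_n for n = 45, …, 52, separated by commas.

4158518, 4757314, 4879682, 5732210, 5767203, 6651267, 6848804, 7797426

[q^45] f(1)=1,f(3)=81,f(5)=625,f(9)=6561,f(15)=50625,f(45)=4100625 ⇒ 4158518
q^46  k|46↦f(k): 46:4477456 23:279841 2:16 1:1  a_46=4757314
q^47  k|47↦f(k): 47:4879681 1:1  a_47=4879682
q^48  k|48↦f(k): 48:5308416 24:331776 16:65536 12:20736 8:4096 6:1296 4:256 3:81 2:16 1:1  a_48=5732210
[q^49] f(49)=5764801,f(7)=2401,f(1)=1 ⇒ 5767203
[q^50] f(1)=1,f(2)=16,f(5)=625,f(10)=10000,f(25)=390625,f(50)=6250000 ⇒ 6651267
q^51  k|51↦f(k): 51:6765201 17:83521 3:81 1:1  a_51=6848804
[q^52] f(52)=7311616,f(26)=456976,f(13)=28561,f(4)=256,f(2)=16,f(1)=1 ⇒ 7797426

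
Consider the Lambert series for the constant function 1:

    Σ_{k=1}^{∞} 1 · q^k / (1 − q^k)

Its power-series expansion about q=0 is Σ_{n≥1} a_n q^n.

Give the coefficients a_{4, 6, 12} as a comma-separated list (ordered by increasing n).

n=4: 1·4 2·2 4·1  f→[1+1+1]=3
n=6: 1·6 2·3 3·2 6·1  f→[1+1+1+1]=4
[q^12] f(12)=1,f(6)=1,f(4)=1,f(3)=1,f(2)=1,f(1)=1 ⇒ 6

3, 4, 6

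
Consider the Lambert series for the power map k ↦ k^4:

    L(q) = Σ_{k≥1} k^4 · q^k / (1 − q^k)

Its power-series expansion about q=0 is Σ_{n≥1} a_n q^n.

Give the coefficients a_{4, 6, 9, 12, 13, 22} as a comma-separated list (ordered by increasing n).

d|4:{4,2,1}  Σf=256+16+1=273
q^6  k|6↦f(k): 6:1296 3:81 2:16 1:1  a_6=1394
[q^9] f(1)=1,f(3)=81,f(9)=6561 ⇒ 6643
n=12: 1·12 2·6 3·4 4·3 6·2 12·1  f→[1+16+81+256+1296+20736]=22386
q^13  k|13↦f(k): 1:1 13:28561  a_13=28562
n=22: 22·1 11·2 2·11 1·22  f→[234256+14641+16+1]=248914

273, 1394, 6643, 22386, 28562, 248914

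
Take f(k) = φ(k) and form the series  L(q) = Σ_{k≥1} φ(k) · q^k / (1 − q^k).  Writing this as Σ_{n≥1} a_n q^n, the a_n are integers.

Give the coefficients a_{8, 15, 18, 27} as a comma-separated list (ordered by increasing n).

q^8  k|8↦φ(k): 8:4 4:2 2:1 1:1  a_8=8
q^15  k|15↦φ(k): 15:8 5:4 3:2 1:1  a_15=15
n=18: 1·18 2·9 3·6 6·3 9·2 18·1  φ→[1+1+2+2+6+6]=18
n=27: 1·27 3·9 9·3 27·1  φ→[1+2+6+18]=27

8, 15, 18, 27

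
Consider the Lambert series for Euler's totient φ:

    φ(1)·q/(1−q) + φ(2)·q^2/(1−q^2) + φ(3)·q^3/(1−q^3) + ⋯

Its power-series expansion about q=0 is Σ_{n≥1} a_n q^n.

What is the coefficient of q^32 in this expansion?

n=32: 32·1 16·2 8·4 4·8 2·16 1·32  φ→[16+8+4+2+1+1]=32

a_32 = 32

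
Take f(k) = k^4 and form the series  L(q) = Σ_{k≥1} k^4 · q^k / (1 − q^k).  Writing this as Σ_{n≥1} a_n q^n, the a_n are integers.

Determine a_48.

n=48: 1·48 2·24 3·16 4·12 6·8 8·6 12·4 16·3 24·2 48·1  f→[1+16+81+256+1296+4096+20736+65536+331776+5308416]=5732210

a_48 = 5732210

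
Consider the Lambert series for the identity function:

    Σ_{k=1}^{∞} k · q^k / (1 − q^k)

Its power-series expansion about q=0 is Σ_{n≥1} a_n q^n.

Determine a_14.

a_14 = 24

q^14  k|14↦f(k): 1:1 2:2 7:7 14:14  a_14=24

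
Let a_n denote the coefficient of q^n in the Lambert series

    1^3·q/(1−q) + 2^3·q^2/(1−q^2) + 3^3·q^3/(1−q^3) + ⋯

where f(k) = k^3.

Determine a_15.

d|15:{15,5,3,1}  Σf=3375+125+27+1=3528

a_15 = 3528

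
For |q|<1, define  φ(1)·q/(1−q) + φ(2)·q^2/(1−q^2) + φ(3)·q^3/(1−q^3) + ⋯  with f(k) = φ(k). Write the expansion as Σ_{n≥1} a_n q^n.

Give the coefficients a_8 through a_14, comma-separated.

q^8  k|8↦φ(k): 1:1 2:1 4:2 8:4  a_8=8
[q^9] φ(1)=1,φ(3)=2,φ(9)=6 ⇒ 9
n=10: 1·10 2·5 5·2 10·1  φ→[1+1+4+4]=10
q^11  k|11↦φ(k): 1:1 11:10  a_11=11
d|12:{1,2,3,4,6,12}  Σφ=1+1+2+2+2+4=12
n=13: 1·13 13·1  φ→[1+12]=13
d|14:{1,2,7,14}  Σφ=1+1+6+6=14

8, 9, 10, 11, 12, 13, 14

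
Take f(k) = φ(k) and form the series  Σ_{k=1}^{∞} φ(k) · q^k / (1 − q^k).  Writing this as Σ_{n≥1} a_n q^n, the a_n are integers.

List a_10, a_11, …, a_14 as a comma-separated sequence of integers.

q^10  k|10↦φ(k): 10:4 5:4 2:1 1:1  a_10=10
d|11:{11,1}  Σφ=10+1=11
d|12:{12,6,4,3,2,1}  Σφ=4+2+2+2+1+1=12
n=13: 13·1 1·13  φ→[12+1]=13
n=14: 14·1 7·2 2·7 1·14  φ→[6+6+1+1]=14

10, 11, 12, 13, 14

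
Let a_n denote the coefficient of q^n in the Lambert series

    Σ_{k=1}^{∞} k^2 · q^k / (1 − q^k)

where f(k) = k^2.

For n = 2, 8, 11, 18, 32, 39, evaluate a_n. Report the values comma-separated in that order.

5, 85, 122, 455, 1365, 1700

[q^2] f(2)=4,f(1)=1 ⇒ 5
q^8  k|8↦f(k): 1:1 2:4 4:16 8:64  a_8=85
q^11  k|11↦f(k): 1:1 11:121  a_11=122
n=18: 18·1 9·2 6·3 3·6 2·9 1·18  f→[324+81+36+9+4+1]=455
n=32: 32·1 16·2 8·4 4·8 2·16 1·32  f→[1024+256+64+16+4+1]=1365
q^39  k|39↦f(k): 1:1 3:9 13:169 39:1521  a_39=1700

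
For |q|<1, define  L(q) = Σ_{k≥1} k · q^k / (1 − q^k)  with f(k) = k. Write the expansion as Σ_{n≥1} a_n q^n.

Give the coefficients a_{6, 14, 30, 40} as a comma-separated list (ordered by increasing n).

q^6  k|6↦f(k): 6:6 3:3 2:2 1:1  a_6=12
d|14:{14,7,2,1}  Σf=14+7+2+1=24
q^30  k|30↦f(k): 30:30 15:15 10:10 6:6 5:5 3:3 2:2 1:1  a_30=72
d|40:{40,20,10,8,5,4,2,1}  Σf=40+20+10+8+5+4+2+1=90

12, 24, 72, 90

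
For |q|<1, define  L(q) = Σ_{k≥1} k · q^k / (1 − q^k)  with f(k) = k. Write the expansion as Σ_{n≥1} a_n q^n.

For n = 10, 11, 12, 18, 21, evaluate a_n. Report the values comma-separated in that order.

d|10:{1,2,5,10}  Σf=1+2+5+10=18
[q^11] f(11)=11,f(1)=1 ⇒ 12
q^12  k|12↦f(k): 12:12 6:6 4:4 3:3 2:2 1:1  a_12=28
d|18:{1,2,3,6,9,18}  Σf=1+2+3+6+9+18=39
q^21  k|21↦f(k): 1:1 3:3 7:7 21:21  a_21=32

18, 12, 28, 39, 32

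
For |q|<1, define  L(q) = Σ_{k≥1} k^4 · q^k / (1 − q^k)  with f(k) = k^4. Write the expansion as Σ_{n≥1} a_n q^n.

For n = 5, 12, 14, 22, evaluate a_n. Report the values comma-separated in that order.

626, 22386, 40834, 248914

n=5: 1·5 5·1  f→[1+625]=626
n=12: 12·1 6·2 4·3 3·4 2·6 1·12  f→[20736+1296+256+81+16+1]=22386
d|14:{14,7,2,1}  Σf=38416+2401+16+1=40834
d|22:{1,2,11,22}  Σf=1+16+14641+234256=248914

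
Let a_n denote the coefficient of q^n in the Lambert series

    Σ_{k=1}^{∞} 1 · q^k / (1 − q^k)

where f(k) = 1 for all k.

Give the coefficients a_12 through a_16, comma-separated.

d|12:{12,6,4,3,2,1}  Σf=1+1+1+1+1+1=6
[q^13] f(13)=1,f(1)=1 ⇒ 2
q^14  k|14↦f(k): 14:1 7:1 2:1 1:1  a_14=4
[q^15] f(15)=1,f(5)=1,f(3)=1,f(1)=1 ⇒ 4
n=16: 1·16 2·8 4·4 8·2 16·1  f→[1+1+1+1+1]=5

6, 2, 4, 4, 5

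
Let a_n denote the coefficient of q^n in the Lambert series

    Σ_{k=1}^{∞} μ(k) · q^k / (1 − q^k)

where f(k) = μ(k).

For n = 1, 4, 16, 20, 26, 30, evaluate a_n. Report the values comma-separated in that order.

[q^1] μ(1)=1 ⇒ 1
q^4  k|4↦μ(k): 1:1 2:-1 4:0  a_4=0
[q^16] μ(16)=0,μ(8)=0,μ(4)=0,μ(2)=-1,μ(1)=1 ⇒ 0
n=20: 20·1 10·2 5·4 4·5 2·10 1·20  μ→[0+1+(-1)+0+(-1)+1]=0
n=26: 1·26 2·13 13·2 26·1  μ→[1+(-1)+(-1)+1]=0
n=30: 1·30 2·15 3·10 5·6 6·5 10·3 15·2 30·1  μ→[1+(-1)+(-1)+(-1)+1+1+1+(-1)]=0

1, 0, 0, 0, 0, 0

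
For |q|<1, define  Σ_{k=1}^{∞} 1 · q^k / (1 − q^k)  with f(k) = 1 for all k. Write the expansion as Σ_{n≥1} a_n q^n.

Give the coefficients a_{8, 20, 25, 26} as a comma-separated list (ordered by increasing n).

4, 6, 3, 4

n=8: 1·8 2·4 4·2 8·1  f→[1+1+1+1]=4
d|20:{1,2,4,5,10,20}  Σf=1+1+1+1+1+1=6
q^25  k|25↦f(k): 25:1 5:1 1:1  a_25=3
d|26:{26,13,2,1}  Σf=1+1+1+1=4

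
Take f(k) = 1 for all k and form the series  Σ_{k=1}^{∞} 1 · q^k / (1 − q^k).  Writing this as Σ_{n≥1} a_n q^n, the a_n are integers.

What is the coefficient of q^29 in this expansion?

q^29  k|29↦f(k): 1:1 29:1  a_29=2

a_29 = 2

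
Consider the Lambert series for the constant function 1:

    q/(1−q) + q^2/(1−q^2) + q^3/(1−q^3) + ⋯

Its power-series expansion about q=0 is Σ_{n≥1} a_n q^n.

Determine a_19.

d|19:{1,19}  Σf=1+1=2

a_19 = 2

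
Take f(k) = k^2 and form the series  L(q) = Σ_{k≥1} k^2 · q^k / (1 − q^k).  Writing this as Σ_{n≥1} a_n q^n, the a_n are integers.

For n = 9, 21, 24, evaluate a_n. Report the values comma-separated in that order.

q^9  k|9↦f(k): 9:81 3:9 1:1  a_9=91
[q^21] f(1)=1,f(3)=9,f(7)=49,f(21)=441 ⇒ 500
n=24: 24·1 12·2 8·3 6·4 4·6 3·8 2·12 1·24  f→[576+144+64+36+16+9+4+1]=850

91, 500, 850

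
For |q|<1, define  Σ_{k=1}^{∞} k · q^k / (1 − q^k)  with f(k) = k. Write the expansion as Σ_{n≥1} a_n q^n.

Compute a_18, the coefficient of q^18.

a_18 = 39

n=18: 1·18 2·9 3·6 6·3 9·2 18·1  f→[1+2+3+6+9+18]=39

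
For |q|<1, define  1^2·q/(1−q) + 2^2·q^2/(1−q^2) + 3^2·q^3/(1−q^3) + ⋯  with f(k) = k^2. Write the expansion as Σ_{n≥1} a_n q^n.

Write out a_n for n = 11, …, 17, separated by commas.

122, 210, 170, 250, 260, 341, 290

[q^11] f(11)=121,f(1)=1 ⇒ 122
q^12  k|12↦f(k): 12:144 6:36 4:16 3:9 2:4 1:1  a_12=210
[q^13] f(13)=169,f(1)=1 ⇒ 170
d|14:{14,7,2,1}  Σf=196+49+4+1=250
[q^15] f(1)=1,f(3)=9,f(5)=25,f(15)=225 ⇒ 260
d|16:{16,8,4,2,1}  Σf=256+64+16+4+1=341
[q^17] f(1)=1,f(17)=289 ⇒ 290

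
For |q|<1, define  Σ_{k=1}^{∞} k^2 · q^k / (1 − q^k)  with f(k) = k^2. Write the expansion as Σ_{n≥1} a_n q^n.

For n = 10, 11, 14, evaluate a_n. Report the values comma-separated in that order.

[q^10] f(10)=100,f(5)=25,f(2)=4,f(1)=1 ⇒ 130
[q^11] f(1)=1,f(11)=121 ⇒ 122
d|14:{14,7,2,1}  Σf=196+49+4+1=250

130, 122, 250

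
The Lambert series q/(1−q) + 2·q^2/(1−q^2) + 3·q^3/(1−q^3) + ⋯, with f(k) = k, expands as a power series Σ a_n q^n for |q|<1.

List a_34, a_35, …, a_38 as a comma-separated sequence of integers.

54, 48, 91, 38, 60

q^34  k|34↦f(k): 1:1 2:2 17:17 34:34  a_34=54
[q^35] f(35)=35,f(7)=7,f(5)=5,f(1)=1 ⇒ 48
d|36:{36,18,12,9,6,4,3,2,1}  Σf=36+18+12+9+6+4+3+2+1=91
[q^37] f(1)=1,f(37)=37 ⇒ 38
q^38  k|38↦f(k): 38:38 19:19 2:2 1:1  a_38=60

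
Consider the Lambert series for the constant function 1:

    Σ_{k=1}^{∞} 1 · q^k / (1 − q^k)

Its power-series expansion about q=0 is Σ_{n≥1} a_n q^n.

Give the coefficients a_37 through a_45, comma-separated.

n=37: 37·1 1·37  f→[1+1]=2
n=38: 1·38 2·19 19·2 38·1  f→[1+1+1+1]=4
q^39  k|39↦f(k): 1:1 3:1 13:1 39:1  a_39=4
[q^40] f(1)=1,f(2)=1,f(4)=1,f(5)=1,f(8)=1,f(10)=1,f(20)=1,f(40)=1 ⇒ 8
[q^41] f(1)=1,f(41)=1 ⇒ 2
q^42  k|42↦f(k): 1:1 2:1 3:1 6:1 7:1 14:1 21:1 42:1  a_42=8
[q^43] f(43)=1,f(1)=1 ⇒ 2
q^44  k|44↦f(k): 1:1 2:1 4:1 11:1 22:1 44:1  a_44=6
d|45:{45,15,9,5,3,1}  Σf=1+1+1+1+1+1=6

2, 4, 4, 8, 2, 8, 2, 6, 6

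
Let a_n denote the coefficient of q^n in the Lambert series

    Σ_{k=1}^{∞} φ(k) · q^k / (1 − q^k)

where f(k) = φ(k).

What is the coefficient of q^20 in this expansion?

q^20  k|20↦φ(k): 20:8 10:4 5:4 4:2 2:1 1:1  a_20=20

a_20 = 20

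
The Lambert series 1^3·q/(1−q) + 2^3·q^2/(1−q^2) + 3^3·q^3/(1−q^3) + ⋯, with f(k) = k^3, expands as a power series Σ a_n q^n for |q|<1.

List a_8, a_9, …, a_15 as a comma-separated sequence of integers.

585, 757, 1134, 1332, 2044, 2198, 3096, 3528

d|8:{1,2,4,8}  Σf=1+8+64+512=585
n=9: 9·1 3·3 1·9  f→[729+27+1]=757
[q^10] f(1)=1,f(2)=8,f(5)=125,f(10)=1000 ⇒ 1134
q^11  k|11↦f(k): 11:1331 1:1  a_11=1332
n=12: 1·12 2·6 3·4 4·3 6·2 12·1  f→[1+8+27+64+216+1728]=2044
d|13:{13,1}  Σf=2197+1=2198
n=14: 1·14 2·7 7·2 14·1  f→[1+8+343+2744]=3096
[q^15] f(1)=1,f(3)=27,f(5)=125,f(15)=3375 ⇒ 3528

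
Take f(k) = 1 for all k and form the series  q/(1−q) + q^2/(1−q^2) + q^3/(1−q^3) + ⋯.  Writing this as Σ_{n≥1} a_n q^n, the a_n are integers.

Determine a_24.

a_24 = 8

d|24:{1,2,3,4,6,8,12,24}  Σf=1+1+1+1+1+1+1+1=8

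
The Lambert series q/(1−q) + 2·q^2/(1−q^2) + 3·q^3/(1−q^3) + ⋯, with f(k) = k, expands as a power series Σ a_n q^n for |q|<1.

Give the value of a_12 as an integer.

a_12 = 28

d|12:{12,6,4,3,2,1}  Σf=12+6+4+3+2+1=28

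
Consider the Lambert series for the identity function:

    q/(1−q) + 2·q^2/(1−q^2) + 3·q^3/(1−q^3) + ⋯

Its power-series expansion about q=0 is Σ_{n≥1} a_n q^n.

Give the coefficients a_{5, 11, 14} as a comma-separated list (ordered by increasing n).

q^5  k|5↦f(k): 1:1 5:5  a_5=6
[q^11] f(1)=1,f(11)=11 ⇒ 12
n=14: 14·1 7·2 2·7 1·14  f→[14+7+2+1]=24

6, 12, 24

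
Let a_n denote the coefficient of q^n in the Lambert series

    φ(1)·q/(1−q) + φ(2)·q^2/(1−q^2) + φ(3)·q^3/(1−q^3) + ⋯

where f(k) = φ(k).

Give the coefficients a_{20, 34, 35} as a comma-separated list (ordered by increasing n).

[q^20] φ(1)=1,φ(2)=1,φ(4)=2,φ(5)=4,φ(10)=4,φ(20)=8 ⇒ 20
n=34: 1·34 2·17 17·2 34·1  φ→[1+1+16+16]=34
q^35  k|35↦φ(k): 1:1 5:4 7:6 35:24  a_35=35

20, 34, 35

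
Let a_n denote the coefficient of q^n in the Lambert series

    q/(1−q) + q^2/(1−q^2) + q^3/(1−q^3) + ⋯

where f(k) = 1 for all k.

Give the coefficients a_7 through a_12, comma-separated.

q^7  k|7↦f(k): 7:1 1:1  a_7=2
[q^8] f(8)=1,f(4)=1,f(2)=1,f(1)=1 ⇒ 4
[q^9] f(9)=1,f(3)=1,f(1)=1 ⇒ 3
q^10  k|10↦f(k): 10:1 5:1 2:1 1:1  a_10=4
[q^11] f(1)=1,f(11)=1 ⇒ 2
d|12:{12,6,4,3,2,1}  Σf=1+1+1+1+1+1=6

2, 4, 3, 4, 2, 6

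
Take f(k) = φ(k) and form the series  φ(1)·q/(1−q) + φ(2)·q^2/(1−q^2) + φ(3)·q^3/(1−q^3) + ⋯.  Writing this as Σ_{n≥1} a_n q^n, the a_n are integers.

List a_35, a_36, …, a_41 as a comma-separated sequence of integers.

[q^35] φ(1)=1,φ(5)=4,φ(7)=6,φ(35)=24 ⇒ 35
[q^36] φ(36)=12,φ(18)=6,φ(12)=4,φ(9)=6,φ(6)=2,φ(4)=2,φ(3)=2,φ(2)=1,φ(1)=1 ⇒ 36
[q^37] φ(1)=1,φ(37)=36 ⇒ 37
n=38: 1·38 2·19 19·2 38·1  φ→[1+1+18+18]=38
q^39  k|39↦φ(k): 1:1 3:2 13:12 39:24  a_39=39
q^40  k|40↦φ(k): 40:16 20:8 10:4 8:4 5:4 4:2 2:1 1:1  a_40=40
n=41: 1·41 41·1  φ→[1+40]=41

35, 36, 37, 38, 39, 40, 41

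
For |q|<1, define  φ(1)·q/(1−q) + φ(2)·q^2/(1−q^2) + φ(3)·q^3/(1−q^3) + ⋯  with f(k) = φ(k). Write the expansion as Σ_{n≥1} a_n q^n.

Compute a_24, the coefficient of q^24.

d|24:{24,12,8,6,4,3,2,1}  Σφ=8+4+4+2+2+2+1+1=24

a_24 = 24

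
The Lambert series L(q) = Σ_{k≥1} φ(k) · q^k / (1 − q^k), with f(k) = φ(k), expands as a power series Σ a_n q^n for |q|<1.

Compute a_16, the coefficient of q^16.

[q^16] φ(16)=8,φ(8)=4,φ(4)=2,φ(2)=1,φ(1)=1 ⇒ 16

a_16 = 16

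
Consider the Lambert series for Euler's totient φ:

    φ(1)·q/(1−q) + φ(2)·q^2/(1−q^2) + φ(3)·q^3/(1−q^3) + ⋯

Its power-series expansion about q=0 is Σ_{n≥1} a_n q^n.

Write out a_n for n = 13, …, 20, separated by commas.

n=13: 1·13 13·1  φ→[1+12]=13
q^14  k|14↦φ(k): 14:6 7:6 2:1 1:1  a_14=14
[q^15] φ(15)=8,φ(5)=4,φ(3)=2,φ(1)=1 ⇒ 15
n=16: 16·1 8·2 4·4 2·8 1·16  φ→[8+4+2+1+1]=16
n=17: 17·1 1·17  φ→[16+1]=17
[q^18] φ(1)=1,φ(2)=1,φ(3)=2,φ(6)=2,φ(9)=6,φ(18)=6 ⇒ 18
[q^19] φ(19)=18,φ(1)=1 ⇒ 19
[q^20] φ(20)=8,φ(10)=4,φ(5)=4,φ(4)=2,φ(2)=1,φ(1)=1 ⇒ 20

13, 14, 15, 16, 17, 18, 19, 20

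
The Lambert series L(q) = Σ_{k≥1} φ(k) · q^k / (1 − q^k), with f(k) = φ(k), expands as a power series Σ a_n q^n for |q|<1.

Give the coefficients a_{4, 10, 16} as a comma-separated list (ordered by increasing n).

q^4  k|4↦φ(k): 1:1 2:1 4:2  a_4=4
q^10  k|10↦φ(k): 1:1 2:1 5:4 10:4  a_10=10
d|16:{16,8,4,2,1}  Σφ=8+4+2+1+1=16

4, 10, 16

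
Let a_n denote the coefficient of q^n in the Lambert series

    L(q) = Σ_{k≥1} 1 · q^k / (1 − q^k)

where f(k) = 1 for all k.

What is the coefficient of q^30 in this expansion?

a_30 = 8

[q^30] f(30)=1,f(15)=1,f(10)=1,f(6)=1,f(5)=1,f(3)=1,f(2)=1,f(1)=1 ⇒ 8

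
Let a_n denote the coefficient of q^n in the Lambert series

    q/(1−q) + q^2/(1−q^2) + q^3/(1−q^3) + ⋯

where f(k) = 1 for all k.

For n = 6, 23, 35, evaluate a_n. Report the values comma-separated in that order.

4, 2, 4

[q^6] f(6)=1,f(3)=1,f(2)=1,f(1)=1 ⇒ 4
[q^23] f(23)=1,f(1)=1 ⇒ 2
n=35: 1·35 5·7 7·5 35·1  f→[1+1+1+1]=4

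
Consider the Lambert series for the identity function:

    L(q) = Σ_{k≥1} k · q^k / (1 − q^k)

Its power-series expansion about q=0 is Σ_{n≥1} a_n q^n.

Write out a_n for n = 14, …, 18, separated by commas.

24, 24, 31, 18, 39

d|14:{14,7,2,1}  Σf=14+7+2+1=24
q^15  k|15↦f(k): 1:1 3:3 5:5 15:15  a_15=24
[q^16] f(16)=16,f(8)=8,f(4)=4,f(2)=2,f(1)=1 ⇒ 31
[q^17] f(17)=17,f(1)=1 ⇒ 18
d|18:{1,2,3,6,9,18}  Σf=1+2+3+6+9+18=39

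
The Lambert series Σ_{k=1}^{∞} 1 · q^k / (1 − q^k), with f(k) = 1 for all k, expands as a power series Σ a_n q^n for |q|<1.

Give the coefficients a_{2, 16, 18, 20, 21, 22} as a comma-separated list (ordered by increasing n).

2, 5, 6, 6, 4, 4

d|2:{1,2}  Σf=1+1=2
n=16: 1·16 2·8 4·4 8·2 16·1  f→[1+1+1+1+1]=5
d|18:{1,2,3,6,9,18}  Σf=1+1+1+1+1+1=6
q^20  k|20↦f(k): 1:1 2:1 4:1 5:1 10:1 20:1  a_20=6
n=21: 1·21 3·7 7·3 21·1  f→[1+1+1+1]=4
q^22  k|22↦f(k): 22:1 11:1 2:1 1:1  a_22=4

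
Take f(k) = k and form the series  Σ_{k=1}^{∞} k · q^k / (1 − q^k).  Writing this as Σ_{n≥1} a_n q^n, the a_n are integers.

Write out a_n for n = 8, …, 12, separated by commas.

d|8:{8,4,2,1}  Σf=8+4+2+1=15
n=9: 9·1 3·3 1·9  f→[9+3+1]=13
n=10: 10·1 5·2 2·5 1·10  f→[10+5+2+1]=18
q^11  k|11↦f(k): 11:11 1:1  a_11=12
n=12: 1·12 2·6 3·4 4·3 6·2 12·1  f→[1+2+3+4+6+12]=28

15, 13, 18, 12, 28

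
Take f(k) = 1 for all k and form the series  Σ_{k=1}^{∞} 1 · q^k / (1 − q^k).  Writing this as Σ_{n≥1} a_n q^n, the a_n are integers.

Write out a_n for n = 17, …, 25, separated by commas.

q^17  k|17↦f(k): 1:1 17:1  a_17=2
[q^18] f(1)=1,f(2)=1,f(3)=1,f(6)=1,f(9)=1,f(18)=1 ⇒ 6
q^19  k|19↦f(k): 19:1 1:1  a_19=2
q^20  k|20↦f(k): 20:1 10:1 5:1 4:1 2:1 1:1  a_20=6
d|21:{21,7,3,1}  Σf=1+1+1+1=4
q^22  k|22↦f(k): 22:1 11:1 2:1 1:1  a_22=4
n=23: 1·23 23·1  f→[1+1]=2
q^24  k|24↦f(k): 1:1 2:1 3:1 4:1 6:1 8:1 12:1 24:1  a_24=8
q^25  k|25↦f(k): 25:1 5:1 1:1  a_25=3

2, 6, 2, 6, 4, 4, 2, 8, 3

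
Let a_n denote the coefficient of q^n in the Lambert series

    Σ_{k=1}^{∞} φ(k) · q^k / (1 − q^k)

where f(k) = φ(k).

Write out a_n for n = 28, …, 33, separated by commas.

d|28:{28,14,7,4,2,1}  Σφ=12+6+6+2+1+1=28
[q^29] φ(1)=1,φ(29)=28 ⇒ 29
[q^30] φ(1)=1,φ(2)=1,φ(3)=2,φ(5)=4,φ(6)=2,φ(10)=4,φ(15)=8,φ(30)=8 ⇒ 30
n=31: 31·1 1·31  φ→[30+1]=31
[q^32] φ(1)=1,φ(2)=1,φ(4)=2,φ(8)=4,φ(16)=8,φ(32)=16 ⇒ 32
d|33:{33,11,3,1}  Σφ=20+10+2+1=33

28, 29, 30, 31, 32, 33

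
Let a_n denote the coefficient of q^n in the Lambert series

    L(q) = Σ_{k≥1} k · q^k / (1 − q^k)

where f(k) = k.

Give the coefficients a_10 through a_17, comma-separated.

q^10  k|10↦f(k): 1:1 2:2 5:5 10:10  a_10=18
n=11: 1·11 11·1  f→[1+11]=12
d|12:{12,6,4,3,2,1}  Σf=12+6+4+3+2+1=28
[q^13] f(13)=13,f(1)=1 ⇒ 14
n=14: 1·14 2·7 7·2 14·1  f→[1+2+7+14]=24
q^15  k|15↦f(k): 1:1 3:3 5:5 15:15  a_15=24
q^16  k|16↦f(k): 1:1 2:2 4:4 8:8 16:16  a_16=31
q^17  k|17↦f(k): 17:17 1:1  a_17=18

18, 12, 28, 14, 24, 24, 31, 18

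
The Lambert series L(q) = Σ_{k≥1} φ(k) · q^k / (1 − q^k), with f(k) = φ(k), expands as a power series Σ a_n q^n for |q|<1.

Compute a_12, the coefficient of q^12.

q^12  k|12↦φ(k): 12:4 6:2 4:2 3:2 2:1 1:1  a_12=12

a_12 = 12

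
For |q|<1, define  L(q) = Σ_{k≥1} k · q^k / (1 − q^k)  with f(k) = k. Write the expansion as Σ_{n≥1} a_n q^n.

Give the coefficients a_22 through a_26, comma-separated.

q^22  k|22↦f(k): 22:22 11:11 2:2 1:1  a_22=36
n=23: 23·1 1·23  f→[23+1]=24
d|24:{24,12,8,6,4,3,2,1}  Σf=24+12+8+6+4+3+2+1=60
n=25: 25·1 5·5 1·25  f→[25+5+1]=31
[q^26] f(26)=26,f(13)=13,f(2)=2,f(1)=1 ⇒ 42

36, 24, 60, 31, 42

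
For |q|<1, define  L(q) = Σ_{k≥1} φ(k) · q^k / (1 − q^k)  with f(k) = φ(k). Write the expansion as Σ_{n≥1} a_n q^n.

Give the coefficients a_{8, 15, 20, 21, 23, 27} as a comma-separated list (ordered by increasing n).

[q^8] φ(1)=1,φ(2)=1,φ(4)=2,φ(8)=4 ⇒ 8
n=15: 1·15 3·5 5·3 15·1  φ→[1+2+4+8]=15
q^20  k|20↦φ(k): 1:1 2:1 4:2 5:4 10:4 20:8  a_20=20
[q^21] φ(1)=1,φ(3)=2,φ(7)=6,φ(21)=12 ⇒ 21
n=23: 1·23 23·1  φ→[1+22]=23
[q^27] φ(1)=1,φ(3)=2,φ(9)=6,φ(27)=18 ⇒ 27

8, 15, 20, 21, 23, 27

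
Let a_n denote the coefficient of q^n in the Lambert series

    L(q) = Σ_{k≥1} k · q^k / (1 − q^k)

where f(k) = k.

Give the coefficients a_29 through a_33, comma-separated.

[q^29] f(1)=1,f(29)=29 ⇒ 30
[q^30] f(30)=30,f(15)=15,f(10)=10,f(6)=6,f(5)=5,f(3)=3,f(2)=2,f(1)=1 ⇒ 72
n=31: 1·31 31·1  f→[1+31]=32
n=32: 1·32 2·16 4·8 8·4 16·2 32·1  f→[1+2+4+8+16+32]=63
n=33: 33·1 11·3 3·11 1·33  f→[33+11+3+1]=48

30, 72, 32, 63, 48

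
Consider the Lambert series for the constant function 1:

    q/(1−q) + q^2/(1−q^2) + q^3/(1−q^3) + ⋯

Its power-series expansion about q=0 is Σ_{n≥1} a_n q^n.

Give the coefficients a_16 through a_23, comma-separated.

q^16  k|16↦f(k): 16:1 8:1 4:1 2:1 1:1  a_16=5
[q^17] f(1)=1,f(17)=1 ⇒ 2
n=18: 1·18 2·9 3·6 6·3 9·2 18·1  f→[1+1+1+1+1+1]=6
q^19  k|19↦f(k): 1:1 19:1  a_19=2
d|20:{20,10,5,4,2,1}  Σf=1+1+1+1+1+1=6
[q^21] f(1)=1,f(3)=1,f(7)=1,f(21)=1 ⇒ 4
d|22:{1,2,11,22}  Σf=1+1+1+1=4
q^23  k|23↦f(k): 1:1 23:1  a_23=2

5, 2, 6, 2, 6, 4, 4, 2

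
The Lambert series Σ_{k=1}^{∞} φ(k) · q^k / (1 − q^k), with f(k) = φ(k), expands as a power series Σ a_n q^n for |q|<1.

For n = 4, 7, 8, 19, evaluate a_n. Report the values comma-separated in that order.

[q^4] φ(4)=2,φ(2)=1,φ(1)=1 ⇒ 4
d|7:{7,1}  Σφ=6+1=7
[q^8] φ(1)=1,φ(2)=1,φ(4)=2,φ(8)=4 ⇒ 8
n=19: 19·1 1·19  φ→[18+1]=19

4, 7, 8, 19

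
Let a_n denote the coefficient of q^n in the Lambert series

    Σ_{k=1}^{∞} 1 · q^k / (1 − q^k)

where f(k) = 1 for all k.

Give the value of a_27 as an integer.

a_27 = 4

q^27  k|27↦f(k): 27:1 9:1 3:1 1:1  a_27=4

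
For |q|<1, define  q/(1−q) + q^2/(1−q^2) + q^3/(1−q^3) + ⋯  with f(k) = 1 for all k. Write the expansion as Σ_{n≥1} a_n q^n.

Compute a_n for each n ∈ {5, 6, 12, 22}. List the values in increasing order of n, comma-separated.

2, 4, 6, 4

[q^5] f(5)=1,f(1)=1 ⇒ 2
q^6  k|6↦f(k): 1:1 2:1 3:1 6:1  a_6=4
n=12: 1·12 2·6 3·4 4·3 6·2 12·1  f→[1+1+1+1+1+1]=6
n=22: 22·1 11·2 2·11 1·22  f→[1+1+1+1]=4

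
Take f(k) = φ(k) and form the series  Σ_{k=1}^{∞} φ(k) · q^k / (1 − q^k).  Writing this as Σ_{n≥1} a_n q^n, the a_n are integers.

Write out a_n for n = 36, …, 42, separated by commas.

q^36  k|36↦φ(k): 1:1 2:1 3:2 4:2 6:2 9:6 12:4 18:6 36:12  a_36=36
d|37:{1,37}  Σφ=1+36=37
q^38  k|38↦φ(k): 1:1 2:1 19:18 38:18  a_38=38
[q^39] φ(39)=24,φ(13)=12,φ(3)=2,φ(1)=1 ⇒ 39
n=40: 1·40 2·20 4·10 5·8 8·5 10·4 20·2 40·1  φ→[1+1+2+4+4+4+8+16]=40
d|41:{1,41}  Σφ=1+40=41
d|42:{1,2,3,6,7,14,21,42}  Σφ=1+1+2+2+6+6+12+12=42

36, 37, 38, 39, 40, 41, 42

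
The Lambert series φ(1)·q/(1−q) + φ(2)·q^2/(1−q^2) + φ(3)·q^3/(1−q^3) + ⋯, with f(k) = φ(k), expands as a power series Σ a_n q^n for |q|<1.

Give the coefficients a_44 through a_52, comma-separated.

[q^44] φ(44)=20,φ(22)=10,φ(11)=10,φ(4)=2,φ(2)=1,φ(1)=1 ⇒ 44
[q^45] φ(1)=1,φ(3)=2,φ(5)=4,φ(9)=6,φ(15)=8,φ(45)=24 ⇒ 45
d|46:{1,2,23,46}  Σφ=1+1+22+22=46
d|47:{1,47}  Σφ=1+46=47
n=48: 1·48 2·24 3·16 4·12 6·8 8·6 12·4 16·3 24·2 48·1  φ→[1+1+2+2+2+4+4+8+8+16]=48
n=49: 1·49 7·7 49·1  φ→[1+6+42]=49
d|50:{1,2,5,10,25,50}  Σφ=1+1+4+4+20+20=50
d|51:{1,3,17,51}  Σφ=1+2+16+32=51
q^52  k|52↦φ(k): 52:24 26:12 13:12 4:2 2:1 1:1  a_52=52

44, 45, 46, 47, 48, 49, 50, 51, 52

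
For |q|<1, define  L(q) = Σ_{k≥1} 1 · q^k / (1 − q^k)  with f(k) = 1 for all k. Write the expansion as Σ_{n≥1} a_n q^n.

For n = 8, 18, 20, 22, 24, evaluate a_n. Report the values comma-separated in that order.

d|8:{8,4,2,1}  Σf=1+1+1+1=4
n=18: 18·1 9·2 6·3 3·6 2·9 1·18  f→[1+1+1+1+1+1]=6
n=20: 1·20 2·10 4·5 5·4 10·2 20·1  f→[1+1+1+1+1+1]=6
n=22: 22·1 11·2 2·11 1·22  f→[1+1+1+1]=4
q^24  k|24↦f(k): 1:1 2:1 3:1 4:1 6:1 8:1 12:1 24:1  a_24=8

4, 6, 6, 4, 8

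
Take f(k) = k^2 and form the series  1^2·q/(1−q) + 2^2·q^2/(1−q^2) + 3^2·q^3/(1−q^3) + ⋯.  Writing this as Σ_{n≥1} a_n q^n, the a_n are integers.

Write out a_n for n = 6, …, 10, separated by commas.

50, 50, 85, 91, 130

n=6: 1·6 2·3 3·2 6·1  f→[1+4+9+36]=50
d|7:{1,7}  Σf=1+49=50
n=8: 8·1 4·2 2·4 1·8  f→[64+16+4+1]=85
d|9:{1,3,9}  Σf=1+9+81=91
d|10:{1,2,5,10}  Σf=1+4+25+100=130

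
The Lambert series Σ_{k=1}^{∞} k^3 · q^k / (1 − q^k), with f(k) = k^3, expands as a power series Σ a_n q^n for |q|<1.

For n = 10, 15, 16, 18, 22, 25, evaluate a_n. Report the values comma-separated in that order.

n=10: 10·1 5·2 2·5 1·10  f→[1000+125+8+1]=1134
d|15:{15,5,3,1}  Σf=3375+125+27+1=3528
q^16  k|16↦f(k): 1:1 2:8 4:64 8:512 16:4096  a_16=4681
n=18: 1·18 2·9 3·6 6·3 9·2 18·1  f→[1+8+27+216+729+5832]=6813
[q^22] f(22)=10648,f(11)=1331,f(2)=8,f(1)=1 ⇒ 11988
q^25  k|25↦f(k): 1:1 5:125 25:15625  a_25=15751

1134, 3528, 4681, 6813, 11988, 15751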